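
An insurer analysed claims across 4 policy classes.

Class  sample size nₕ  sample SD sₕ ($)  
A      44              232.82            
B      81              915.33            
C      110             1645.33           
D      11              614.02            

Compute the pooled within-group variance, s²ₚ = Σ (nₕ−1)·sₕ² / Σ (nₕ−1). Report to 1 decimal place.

Degrees of freedom: 43 + 80 + 109 + 10 = 242.
Σ(nₕ−1)sₕ² = 43·54205.1524 + 80·837829.0089 + 109·2707110.8089 + 10·377020.5604 = 368202426.0393.
s²ₚ = 368202426.0393 / 242 = 1521497.628... → 1521497.6.

1521497.6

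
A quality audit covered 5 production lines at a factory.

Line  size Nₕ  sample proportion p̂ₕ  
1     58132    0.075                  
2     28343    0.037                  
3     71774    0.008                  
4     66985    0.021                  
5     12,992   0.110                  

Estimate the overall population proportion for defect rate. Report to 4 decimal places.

Wₕ = Nₕ/N with N = 238226: 0.2440, 0.1190, 0.3013, 0.2812, 0.0545.
p̂_st = 0.2440·0.075 + 0.1190·0.037 + 0.3013·0.008 + 0.2812·0.021 + 0.0545·0.110 ≈ 0.037018... → 0.0370.

0.0370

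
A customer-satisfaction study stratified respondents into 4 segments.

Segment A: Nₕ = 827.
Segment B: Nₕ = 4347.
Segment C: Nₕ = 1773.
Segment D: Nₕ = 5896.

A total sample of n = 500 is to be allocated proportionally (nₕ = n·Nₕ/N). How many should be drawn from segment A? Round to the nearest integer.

32

N = 827 + 4347 + 1773 + 5896 = 12843.
n_A = 500·827/12843 = 32.197... → 32.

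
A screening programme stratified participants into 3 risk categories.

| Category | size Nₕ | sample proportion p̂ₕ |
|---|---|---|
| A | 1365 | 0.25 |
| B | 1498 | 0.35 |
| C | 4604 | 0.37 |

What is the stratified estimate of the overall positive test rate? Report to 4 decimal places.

Wₕ = Nₕ/N with N = 7467: 0.1828, 0.2006, 0.6166.
p̂_st = 0.1828·0.25 + 0.2006·0.35 + 0.6166·0.37 ≈ 0.344051... → 0.3441.

0.3441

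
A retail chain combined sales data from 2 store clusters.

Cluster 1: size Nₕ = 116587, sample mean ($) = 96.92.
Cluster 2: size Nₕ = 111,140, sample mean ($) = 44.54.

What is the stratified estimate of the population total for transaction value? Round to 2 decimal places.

16249787.64

Population total = Σ Nₕ·x̄ₕ (each stratum's size times its mean).
116587·96.92 + 111140·44.54 = 11299612.04 + 4950175.6 = 16249787.64.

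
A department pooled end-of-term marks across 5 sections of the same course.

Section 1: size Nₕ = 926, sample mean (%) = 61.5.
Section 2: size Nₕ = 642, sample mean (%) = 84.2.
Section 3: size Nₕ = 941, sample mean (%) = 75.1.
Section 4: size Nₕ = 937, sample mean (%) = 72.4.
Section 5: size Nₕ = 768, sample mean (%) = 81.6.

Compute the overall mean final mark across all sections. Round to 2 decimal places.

N = 4214; weights Wₕ = Nₕ/N = (0.2197, 0.1523, 0.2233, 0.2224, 0.1822).
x̄_st = Σ Wₕ·x̄ₕ = 0.2197·61.5 + 0.1523·84.2 + 0.2233·75.1 + 0.2224·72.4 + 0.1822·81.6 ≈ 74.0821...
→ 74.08.

74.08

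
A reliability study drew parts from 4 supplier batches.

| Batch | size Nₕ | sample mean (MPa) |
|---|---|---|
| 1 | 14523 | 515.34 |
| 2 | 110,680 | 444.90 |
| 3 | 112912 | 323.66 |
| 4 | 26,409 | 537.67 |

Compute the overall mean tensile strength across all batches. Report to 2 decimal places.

N = 264524; weights Wₕ = Nₕ/N = (0.0549, 0.4184, 0.4268, 0.0998).
x̄_st = Σ Wₕ·x̄ₕ = 0.0549·515.34 + 0.4184·444.90 + 0.4268·323.66 + 0.0998·537.67 ≈ 406.2778...
→ 406.28.

406.28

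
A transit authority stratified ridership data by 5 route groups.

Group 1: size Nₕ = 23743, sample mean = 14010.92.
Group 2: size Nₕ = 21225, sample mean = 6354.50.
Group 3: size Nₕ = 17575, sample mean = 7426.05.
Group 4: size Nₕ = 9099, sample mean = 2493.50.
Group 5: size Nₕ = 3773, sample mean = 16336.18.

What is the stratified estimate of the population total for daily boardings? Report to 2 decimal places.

682373128.45

1: 23743·14010.92 = 332661273.56
2: 21225·6354.50 = 134874262.5
3: 17575·7426.05 = 130512828.75
4: 9099·2493.50 = 22688356.5
5: 3773·16336.18 = 61636407.14
τ̂ = Σ Nₕx̄ₕ = 682373128.45.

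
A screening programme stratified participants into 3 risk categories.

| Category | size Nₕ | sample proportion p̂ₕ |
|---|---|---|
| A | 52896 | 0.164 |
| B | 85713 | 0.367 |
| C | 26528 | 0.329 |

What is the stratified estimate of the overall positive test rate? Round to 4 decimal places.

Wₕ = Nₕ/N with N = 165137: 0.3203, 0.5190, 0.1606.
p̂_st = 0.3203·0.164 + 0.5190·0.367 + 0.1606·0.329 ≈ 0.295871... → 0.2959.

0.2959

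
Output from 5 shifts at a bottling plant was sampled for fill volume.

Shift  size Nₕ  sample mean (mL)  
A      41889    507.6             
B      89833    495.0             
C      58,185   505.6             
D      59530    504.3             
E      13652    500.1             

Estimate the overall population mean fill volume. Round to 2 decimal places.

501.72

N = 41889 + 89833 + 58185 + 59530 + 13652 = 263089.
The stratified mean weights each stratum mean by its population share Nₕ/N.
Σ Nₕx̄ₕ = 41889·507.6 + 89833·495.0 + 58185·505.6 + 59530·504.3 + 13652·500.1 = 21262856.4 + 44467335 + 29418336 + 30020979 + 6827365.2 = 131996871.6.
Divide by N: 131996871.6 / 263089 = 501.7195... → 501.72.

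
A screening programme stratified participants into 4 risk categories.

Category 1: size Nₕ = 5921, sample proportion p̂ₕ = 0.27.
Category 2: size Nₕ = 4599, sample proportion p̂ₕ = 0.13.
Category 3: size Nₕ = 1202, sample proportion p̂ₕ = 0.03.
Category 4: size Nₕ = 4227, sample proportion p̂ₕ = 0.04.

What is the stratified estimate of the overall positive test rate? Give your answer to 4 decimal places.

0.1506

Wₕ = Nₕ/N with N = 15949: 0.3712, 0.2884, 0.0754, 0.2650.
p̂_st = 0.3712·0.27 + 0.2884·0.13 + 0.0754·0.03 + 0.2650·0.04 ≈ 0.150585... → 0.1506.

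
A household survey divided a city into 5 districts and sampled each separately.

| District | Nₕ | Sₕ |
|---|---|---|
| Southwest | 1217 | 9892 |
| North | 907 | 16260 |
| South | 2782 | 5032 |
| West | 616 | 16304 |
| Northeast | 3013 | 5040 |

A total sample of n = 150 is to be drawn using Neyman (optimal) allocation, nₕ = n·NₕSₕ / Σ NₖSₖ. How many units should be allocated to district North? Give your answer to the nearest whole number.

34

Σ NₕSₕ = 1217·9892 + 907·16260 + 2782·5032 + 616·16304 + 3013·5040 = 66014192.
Share for North: 14747820/66014192 = 0.22340.
n_North = 150 × 0.22340 = 33.511... → 34.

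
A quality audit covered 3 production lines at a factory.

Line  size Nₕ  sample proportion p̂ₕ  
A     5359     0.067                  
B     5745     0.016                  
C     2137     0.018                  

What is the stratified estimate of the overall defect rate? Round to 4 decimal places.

0.0370

Wₕ = Nₕ/N with N = 13241: 0.4047, 0.4339, 0.1614.
p̂_st = 0.4047·0.067 + 0.4339·0.016 + 0.1614·0.018 ≈ 0.036964... → 0.0370.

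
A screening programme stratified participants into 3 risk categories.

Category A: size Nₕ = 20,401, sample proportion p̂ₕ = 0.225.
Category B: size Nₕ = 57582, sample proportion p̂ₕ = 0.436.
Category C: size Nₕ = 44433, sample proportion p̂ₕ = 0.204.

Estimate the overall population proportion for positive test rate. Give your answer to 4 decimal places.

0.3166

Wₕ = Nₕ/N with N = 122416: 0.1667, 0.4704, 0.3630.
p̂_st = 0.1667·0.225 + 0.4704·0.436 + 0.3630·0.204 ≈ 0.316628... → 0.3166.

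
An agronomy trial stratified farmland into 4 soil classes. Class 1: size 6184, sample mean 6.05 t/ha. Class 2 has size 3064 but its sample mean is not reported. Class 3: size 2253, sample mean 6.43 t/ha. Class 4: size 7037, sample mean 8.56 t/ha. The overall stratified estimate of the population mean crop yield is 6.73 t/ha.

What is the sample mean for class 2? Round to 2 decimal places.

4.12

Σ Nₕx̄ₕ = N·μ, so 3064·x̄_2 = 18538·6.73 − (6184·6.05 + 2253·6.43 + 7037·8.56).
= 124760.74 − 112136.71 = 12624.03.
x̄_2 = 12624.03 / 3064 = 4.1201... → 4.12.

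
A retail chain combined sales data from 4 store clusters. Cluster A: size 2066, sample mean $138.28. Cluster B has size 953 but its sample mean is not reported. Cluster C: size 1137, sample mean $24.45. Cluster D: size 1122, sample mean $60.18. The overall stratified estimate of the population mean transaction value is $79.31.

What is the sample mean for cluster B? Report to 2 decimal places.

39.44

Σ Nₕx̄ₕ = N·μ, so 953·x̄_B = 5278·79.31 − (2066·138.28 + 1137·24.45 + 1122·60.18).
= 418598.18 − 381008.09 = 37590.09.
x̄_B = 37590.09 / 953 = 39.4440... → 39.44.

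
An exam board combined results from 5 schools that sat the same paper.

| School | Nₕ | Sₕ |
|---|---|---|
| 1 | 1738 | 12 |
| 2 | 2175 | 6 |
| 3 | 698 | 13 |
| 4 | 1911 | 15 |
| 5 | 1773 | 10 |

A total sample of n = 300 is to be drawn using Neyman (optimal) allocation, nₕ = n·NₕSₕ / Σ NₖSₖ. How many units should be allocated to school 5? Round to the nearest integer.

60

Σ NₕSₕ = 1738·12 + 2175·6 + 698·13 + 1911·15 + 1773·10 = 89375.
Share for 5: 17730/89375 = 0.19838.
n_5 = 300 × 0.19838 = 59.513... → 60.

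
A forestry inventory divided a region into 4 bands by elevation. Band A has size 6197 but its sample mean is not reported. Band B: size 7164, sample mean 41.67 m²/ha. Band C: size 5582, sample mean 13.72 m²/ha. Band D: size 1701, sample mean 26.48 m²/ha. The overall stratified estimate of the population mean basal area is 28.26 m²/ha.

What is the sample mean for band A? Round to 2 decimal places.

26.34

N = 6197 + 7164 + 5582 + 1701 = 20644.
Overall total = μ·N = 28.26·20644 = 583399.44.
Subtract the known strata: 7164·41.67 + 5582·13.72 + 1701·26.48 = 420151.4.
Remaining total for band A: 583399.44 − 420151.4 = 163248.04.
Divide by its size: 163248.04 / 6197 = 26.3431... → 26.34.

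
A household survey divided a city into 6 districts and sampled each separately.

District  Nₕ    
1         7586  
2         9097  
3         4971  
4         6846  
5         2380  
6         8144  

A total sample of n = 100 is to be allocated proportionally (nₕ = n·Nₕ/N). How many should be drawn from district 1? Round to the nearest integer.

Share of district 1 = 7586/39024 = 0.19439.
Allocate 100 × 0.19439 = 19.439... → 19.

19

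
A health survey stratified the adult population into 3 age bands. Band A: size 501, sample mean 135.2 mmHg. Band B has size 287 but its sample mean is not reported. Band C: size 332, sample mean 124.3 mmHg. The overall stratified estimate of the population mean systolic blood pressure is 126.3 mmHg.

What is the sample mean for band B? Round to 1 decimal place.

N = 501 + 287 + 332 = 1120.
Overall total = μ·N = 126.3·1120 = 141456.
Subtract the known strata: 501·135.2 + 332·124.3 = 109002.8.
Remaining total for band B: 141456 − 109002.8 = 32453.2.
Divide by its size: 32453.2 / 287 = 113.077... → 113.1.

113.1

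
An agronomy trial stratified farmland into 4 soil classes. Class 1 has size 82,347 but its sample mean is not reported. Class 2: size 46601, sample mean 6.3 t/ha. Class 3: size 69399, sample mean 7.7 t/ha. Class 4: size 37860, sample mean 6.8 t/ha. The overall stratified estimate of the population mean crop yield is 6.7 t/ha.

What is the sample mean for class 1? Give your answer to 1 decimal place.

Σ Nₕx̄ₕ = N·μ, so 82347·x̄_1 = 236207·6.7 − (46601·6.3 + 69399·7.7 + 37860·6.8).
= 1582586.9 − 1085406.6 = 497180.3.
x̄_1 = 497180.3 / 82347 = 6.038... → 6.0.

6.0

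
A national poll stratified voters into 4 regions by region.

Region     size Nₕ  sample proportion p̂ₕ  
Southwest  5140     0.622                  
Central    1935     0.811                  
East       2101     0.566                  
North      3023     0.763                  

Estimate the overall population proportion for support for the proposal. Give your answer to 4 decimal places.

Wₕ = Nₕ/N with N = 12199: 0.4213, 0.1586, 0.1722, 0.2478.
p̂_st = 0.4213·0.622 + 0.1586·0.811 + 0.1722·0.566 + 0.2478·0.763 ≈ 0.677275... → 0.6773.

0.6773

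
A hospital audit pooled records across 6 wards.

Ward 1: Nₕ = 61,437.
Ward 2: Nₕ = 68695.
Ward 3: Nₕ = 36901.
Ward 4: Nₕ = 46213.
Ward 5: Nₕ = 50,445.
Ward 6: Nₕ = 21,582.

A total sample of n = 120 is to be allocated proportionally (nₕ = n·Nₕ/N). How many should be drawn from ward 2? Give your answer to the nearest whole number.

N = 61437 + 68695 + 36901 + 46213 + 50445 + 21582 = 285273.
n_2 = 120·68695/285273 = 28.897... → 29.

29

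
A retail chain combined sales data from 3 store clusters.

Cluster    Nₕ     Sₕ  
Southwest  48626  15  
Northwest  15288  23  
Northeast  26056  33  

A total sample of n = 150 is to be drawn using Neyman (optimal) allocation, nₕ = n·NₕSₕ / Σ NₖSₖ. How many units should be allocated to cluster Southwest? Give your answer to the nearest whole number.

Southwest: NₕSₕ = 48626·15 = 729390
Northwest: NₕSₕ = 15288·23 = 351624
Northeast: NₕSₕ = 26056·33 = 859848
Σ NₕSₕ = 1940862.
n_Southwest = 150·729390/1940862 = 56.371... → 56.

56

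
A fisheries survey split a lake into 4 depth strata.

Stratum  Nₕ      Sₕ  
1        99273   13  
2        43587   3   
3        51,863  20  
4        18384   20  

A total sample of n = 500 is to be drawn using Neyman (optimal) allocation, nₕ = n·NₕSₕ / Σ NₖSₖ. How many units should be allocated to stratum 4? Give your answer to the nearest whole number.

65

Σ NₕSₕ = 99273·13 + 43587·3 + 51863·20 + 18384·20 = 2826250.
Share for 4: 367680/2826250 = 0.13009.
n_4 = 500 × 0.13009 = 65.047... → 65.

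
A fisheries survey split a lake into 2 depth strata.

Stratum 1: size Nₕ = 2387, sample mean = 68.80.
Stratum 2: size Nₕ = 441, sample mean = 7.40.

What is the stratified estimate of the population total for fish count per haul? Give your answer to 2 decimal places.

167489.00

1: 2387·68.80 = 164225.6
2: 441·7.40 = 3263.4
τ̂ = Σ Nₕx̄ₕ = 167489.00.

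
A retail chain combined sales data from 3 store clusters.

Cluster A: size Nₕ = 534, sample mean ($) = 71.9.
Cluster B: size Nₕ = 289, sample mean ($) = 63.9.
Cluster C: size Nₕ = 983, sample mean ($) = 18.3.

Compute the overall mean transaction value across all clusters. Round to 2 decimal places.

41.45

N = 1806; weights Wₕ = Nₕ/N = (0.2957, 0.1600, 0.5443).
x̄_st = Σ Wₕ·x̄ₕ = 0.2957·71.9 + 0.1600·63.9 + 0.5443·18.3 ≈ 41.4455...
→ 41.45.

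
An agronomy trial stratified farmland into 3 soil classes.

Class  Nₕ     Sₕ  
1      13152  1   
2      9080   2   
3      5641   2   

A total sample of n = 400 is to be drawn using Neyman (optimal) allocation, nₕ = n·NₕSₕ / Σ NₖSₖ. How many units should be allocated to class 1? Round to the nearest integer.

124

Σ NₕSₕ = 13152·1 + 9080·2 + 5641·2 = 42594.
Share for 1: 13152/42594 = 0.30878.
n_1 = 400 × 0.30878 = 123.510... → 124.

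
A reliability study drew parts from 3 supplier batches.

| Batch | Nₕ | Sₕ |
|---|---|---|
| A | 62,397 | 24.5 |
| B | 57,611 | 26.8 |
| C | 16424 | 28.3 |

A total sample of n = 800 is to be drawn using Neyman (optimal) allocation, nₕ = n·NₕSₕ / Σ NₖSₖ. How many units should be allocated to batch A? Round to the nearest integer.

346

Σ NₕSₕ = 62397·24.5 + 57611·26.8 + 16424·28.3 = 3537500.5.
Share for A: 1528726.5/3537500.5 = 0.43215.
n_A = 800 × 0.43215 = 345.719... → 346.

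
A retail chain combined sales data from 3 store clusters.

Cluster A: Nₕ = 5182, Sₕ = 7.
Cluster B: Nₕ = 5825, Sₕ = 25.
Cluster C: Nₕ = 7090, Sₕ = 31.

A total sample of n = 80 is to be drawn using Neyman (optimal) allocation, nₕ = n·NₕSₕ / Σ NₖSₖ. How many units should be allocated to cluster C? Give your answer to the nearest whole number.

Σ NₕSₕ = 5182·7 + 5825·25 + 7090·31 = 401689.
Share for C: 219790/401689 = 0.54716.
n_C = 80 × 0.54716 = 43.773... → 44.

44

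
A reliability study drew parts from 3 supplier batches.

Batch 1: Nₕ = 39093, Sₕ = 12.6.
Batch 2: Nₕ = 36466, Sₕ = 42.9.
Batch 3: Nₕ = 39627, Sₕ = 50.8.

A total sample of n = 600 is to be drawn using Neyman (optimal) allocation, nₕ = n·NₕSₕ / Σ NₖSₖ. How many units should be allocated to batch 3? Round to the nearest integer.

Σ NₕSₕ = 39093·12.6 + 36466·42.9 + 39627·50.8 = 4070014.8.
Share for 3: 2013051.6/4070014.8 = 0.49461.
n_3 = 600 × 0.49461 = 296.763... → 297.

297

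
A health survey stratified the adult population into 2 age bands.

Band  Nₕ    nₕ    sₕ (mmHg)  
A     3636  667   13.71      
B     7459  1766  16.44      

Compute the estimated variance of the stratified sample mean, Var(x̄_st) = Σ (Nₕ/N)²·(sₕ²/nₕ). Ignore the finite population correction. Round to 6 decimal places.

0.099435

N = 11095. Term for each stratum: Wₕ²sₕ²/nₕ.
Var(x̄_st) = 0.030265107 + 0.069170279 = 0.099435386 → 0.099435.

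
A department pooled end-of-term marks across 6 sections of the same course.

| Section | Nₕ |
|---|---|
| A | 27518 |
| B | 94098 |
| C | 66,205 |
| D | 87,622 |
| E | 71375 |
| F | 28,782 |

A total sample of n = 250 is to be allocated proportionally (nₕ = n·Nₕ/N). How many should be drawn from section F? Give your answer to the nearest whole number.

19

N = 27518 + 94098 + 66205 + 87622 + 71375 + 28782 = 375600.
n_F = 250·28782/375600 = 19.157... → 19.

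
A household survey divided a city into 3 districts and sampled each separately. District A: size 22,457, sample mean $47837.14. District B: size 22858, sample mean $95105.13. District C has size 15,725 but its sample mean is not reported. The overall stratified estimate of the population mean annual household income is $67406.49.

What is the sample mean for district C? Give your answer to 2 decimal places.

N = 22457 + 22858 + 15725 = 61040.
Overall total = μ·N = 67406.49·61040 = 4114492149.6.
Subtract the known strata: 22457·47837.14 + 22858·95105.13 = 3248191714.52.
Remaining total for district C: 4114492149.6 − 3248191714.52 = 866300435.08.
Divide by its size: 866300435.08 / 15725 = 55090.6477... → 55090.65.

55090.65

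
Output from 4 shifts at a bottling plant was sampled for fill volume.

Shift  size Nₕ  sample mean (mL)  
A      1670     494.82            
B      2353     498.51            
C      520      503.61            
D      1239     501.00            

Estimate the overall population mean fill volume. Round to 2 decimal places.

x̄_st = (Σ Nₕx̄ₕ) / (Σ Nₕ) = (1670·494.82 + 2353·498.51 + 520·503.61 + 1239·501.00) / 5782
= 2881959.63 / 5782 = 498.4365... → 498.44.

498.44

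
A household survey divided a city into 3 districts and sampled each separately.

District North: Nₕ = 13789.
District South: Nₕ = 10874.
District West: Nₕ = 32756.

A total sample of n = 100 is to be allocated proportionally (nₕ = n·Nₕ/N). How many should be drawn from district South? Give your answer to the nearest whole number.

N = 13789 + 10874 + 32756 = 57419.
n_South = 100·10874/57419 = 18.938... → 19.

19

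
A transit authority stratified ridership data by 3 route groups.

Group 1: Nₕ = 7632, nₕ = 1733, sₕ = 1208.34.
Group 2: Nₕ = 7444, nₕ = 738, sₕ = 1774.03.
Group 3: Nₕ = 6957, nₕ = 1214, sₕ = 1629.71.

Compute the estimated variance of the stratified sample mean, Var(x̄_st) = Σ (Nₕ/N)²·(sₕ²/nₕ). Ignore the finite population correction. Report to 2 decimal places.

805.99

N = 22033; Wₕ = Nₕ/N.
group 1: (7632/22033)²·1208.34²/1733 = 101.09023
group 2: (7444/22033)²·1774.03²/738 = 486.77808
group 3: (6957/22033)²·1629.71²/1214 = 218.12162
Sum = 805.98994 → 805.99.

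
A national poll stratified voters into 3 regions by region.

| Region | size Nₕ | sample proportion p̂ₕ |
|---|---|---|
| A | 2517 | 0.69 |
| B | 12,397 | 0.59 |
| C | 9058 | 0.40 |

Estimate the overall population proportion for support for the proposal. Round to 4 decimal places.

0.5287

Wₕ = Nₕ/N with N = 23972: 0.1050, 0.5171, 0.3779.
p̂_st = 0.1050·0.69 + 0.5171·0.59 + 0.3779·0.40 ≈ 0.528707... → 0.5287.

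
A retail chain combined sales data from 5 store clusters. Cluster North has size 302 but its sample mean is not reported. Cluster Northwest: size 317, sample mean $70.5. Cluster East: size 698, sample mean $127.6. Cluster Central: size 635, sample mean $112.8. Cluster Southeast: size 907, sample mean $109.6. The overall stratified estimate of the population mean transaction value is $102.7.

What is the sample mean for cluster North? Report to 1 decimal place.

Σ Nₕx̄ₕ = N·μ, so 302·x̄_North = 2859·102.7 − (317·70.5 + 698·127.6 + 635·112.8 + 907·109.6).
= 293619.3 − 282448.5 = 11170.8.
x̄_North = 11170.8 / 302 = 36.989... → 37.0.

37.0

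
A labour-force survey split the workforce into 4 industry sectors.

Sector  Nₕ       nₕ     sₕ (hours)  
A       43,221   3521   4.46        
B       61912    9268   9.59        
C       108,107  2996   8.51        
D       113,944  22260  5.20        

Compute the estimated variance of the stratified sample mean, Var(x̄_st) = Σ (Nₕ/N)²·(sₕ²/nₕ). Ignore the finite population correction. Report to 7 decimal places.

N = 327184. Term for each stratum: Wₕ²sₕ²/nₕ.
Var(x̄_st) = 0.0000985846 + 0.0003553176 + 0.0026390087 + 0.0001473263 = 0.0032402373 → 0.0032402.

0.0032402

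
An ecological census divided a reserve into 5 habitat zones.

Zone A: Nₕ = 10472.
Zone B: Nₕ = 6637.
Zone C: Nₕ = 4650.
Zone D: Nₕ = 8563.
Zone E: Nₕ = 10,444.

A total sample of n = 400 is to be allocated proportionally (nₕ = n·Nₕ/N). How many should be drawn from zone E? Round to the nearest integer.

N = 10472 + 6637 + 4650 + 8563 + 10444 = 40766.
n_E = 400·10444/40766 = 102.478... → 102.

102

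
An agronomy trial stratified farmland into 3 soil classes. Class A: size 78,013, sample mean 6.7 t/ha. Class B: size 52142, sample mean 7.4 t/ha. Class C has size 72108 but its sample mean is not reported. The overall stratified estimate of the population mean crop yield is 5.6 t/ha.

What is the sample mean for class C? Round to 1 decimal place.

Σ Nₕx̄ₕ = N·μ, so 72108·x̄_C = 202263·5.6 − (78013·6.7 + 52142·7.4).
= 1132672.8 − 908537.9 = 224134.9.
x̄_C = 224134.9 / 72108 = 3.108... → 3.1.

3.1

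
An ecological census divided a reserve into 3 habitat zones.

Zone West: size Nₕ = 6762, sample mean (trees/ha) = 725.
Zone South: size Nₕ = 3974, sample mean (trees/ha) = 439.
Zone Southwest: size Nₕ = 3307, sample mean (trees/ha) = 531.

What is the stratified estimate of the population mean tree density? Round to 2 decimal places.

N = 6762 + 3974 + 3307 = 14043.
Overall mean = Σ (Nₕ/N)·x̄ₕ — weight by population share, not a simple average.
Σ Nₕx̄ₕ = 6762·725 + 3974·439 + 3307·531 = 4902450 + 1744586 + 1756017 = 8403053.
Divide by N: 8403053 / 14043 = 598.3802... → 598.38.

598.38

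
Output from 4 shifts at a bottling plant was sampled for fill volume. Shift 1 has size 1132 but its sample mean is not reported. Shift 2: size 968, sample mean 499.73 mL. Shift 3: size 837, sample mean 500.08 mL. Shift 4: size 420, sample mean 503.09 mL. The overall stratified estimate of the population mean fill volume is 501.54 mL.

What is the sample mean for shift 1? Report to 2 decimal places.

503.59

Σ Nₕx̄ₕ = N·μ, so 1132·x̄_1 = 3357·501.54 − (968·499.73 + 837·500.08 + 420·503.09).
= 1683669.78 − 1113603.4 = 570066.38.
x̄_1 = 570066.38 / 1132 = 503.5922... → 503.59.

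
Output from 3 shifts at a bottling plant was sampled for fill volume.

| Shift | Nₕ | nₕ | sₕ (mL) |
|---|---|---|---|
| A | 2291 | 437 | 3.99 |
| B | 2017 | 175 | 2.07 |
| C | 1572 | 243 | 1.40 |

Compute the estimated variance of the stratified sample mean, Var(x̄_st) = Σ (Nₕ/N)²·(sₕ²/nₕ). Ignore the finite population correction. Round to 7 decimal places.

0.0089881

N = 5880. Term for each stratum: Wₕ²sₕ²/nₕ.
Var(x̄_st) = 0.0055304425 + 0.0028811096 + 0.0005765012 = 0.0089880534 → 0.0089881.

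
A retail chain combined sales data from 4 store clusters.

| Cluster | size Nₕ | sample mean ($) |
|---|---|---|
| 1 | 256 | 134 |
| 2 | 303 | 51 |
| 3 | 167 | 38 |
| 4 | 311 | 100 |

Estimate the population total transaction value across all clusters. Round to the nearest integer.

Population total = Σ Nₕ·x̄ₕ (each stratum's size times its mean).
256·134 + 303·51 + 167·38 + 311·100 = 34304 + 15453 + 6346 + 31100 = 87203.

87203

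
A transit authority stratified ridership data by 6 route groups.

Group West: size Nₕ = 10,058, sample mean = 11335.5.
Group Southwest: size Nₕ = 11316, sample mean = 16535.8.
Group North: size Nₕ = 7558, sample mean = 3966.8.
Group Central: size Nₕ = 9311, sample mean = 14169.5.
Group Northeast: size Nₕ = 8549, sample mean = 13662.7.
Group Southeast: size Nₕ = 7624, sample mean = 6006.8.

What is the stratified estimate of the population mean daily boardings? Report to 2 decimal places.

N = 10058 + 11316 + 7558 + 9311 + 8549 + 7624 = 54416.
Weight each subgroup mean by Nₕ/N and sum.
Σ Nₕx̄ₕ = 10058·11335.5 + 11316·16535.8 + 7558·3966.8 + 9311·14169.5 + 8549·13662.7 + 7624·6006.8 = 114012459 + 187119112.8 + 29981074.4 + 131932214.5 + 116802422.3 + 45795843.2 = 625643126.2.
Divide by N: 625643126.2 / 54416 = 11497.4112... → 11497.41.

11497.41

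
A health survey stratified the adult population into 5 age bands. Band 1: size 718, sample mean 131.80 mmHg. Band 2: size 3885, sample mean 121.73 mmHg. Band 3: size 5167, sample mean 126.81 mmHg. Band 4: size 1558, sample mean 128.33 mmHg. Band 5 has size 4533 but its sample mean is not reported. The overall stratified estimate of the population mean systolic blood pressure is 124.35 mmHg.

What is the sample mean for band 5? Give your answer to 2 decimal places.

121.24

N = 718 + 3885 + 5167 + 1558 + 4533 = 15861.
Overall total = μ·N = 124.35·15861 = 1972315.35.
Subtract the known strata: 718·131.80 + 3885·121.73 + 5167·126.81 + 1558·128.33 = 1422718.86.
Remaining total for band 5: 1972315.35 − 1422718.86 = 549596.49.
Divide by its size: 549596.49 / 4533 = 121.2434... → 121.24.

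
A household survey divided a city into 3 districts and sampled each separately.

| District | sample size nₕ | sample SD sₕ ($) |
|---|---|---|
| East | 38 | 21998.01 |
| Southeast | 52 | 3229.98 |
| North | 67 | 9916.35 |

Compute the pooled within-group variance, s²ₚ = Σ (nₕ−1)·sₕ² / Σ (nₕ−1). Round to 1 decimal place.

161862828.3

East: (38−1)·21998.01² = 37·483912443.9601 = 17904760426.5237
Southeast: (52−1)·3229.98² = 51·10432770.8004 = 532071310.8204
North: (67−1)·9916.35² = 66·98333997.3225 = 6490043823.285
Numerator = 24926875560.6291; denominator = Σ(nₕ−1) = 154.
s²ₚ = 24926875560.6291/154 = 161862828.316... → 161862828.3.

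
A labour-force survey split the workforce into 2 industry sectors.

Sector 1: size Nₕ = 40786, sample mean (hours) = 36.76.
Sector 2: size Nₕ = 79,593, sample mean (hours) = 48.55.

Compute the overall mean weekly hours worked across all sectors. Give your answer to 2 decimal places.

44.56

x̄_st = (Σ Nₕx̄ₕ) / (Σ Nₕ) = (40786·36.76 + 79593·48.55) / 120379
= 5363533.51 / 120379 = 44.5554... → 44.56.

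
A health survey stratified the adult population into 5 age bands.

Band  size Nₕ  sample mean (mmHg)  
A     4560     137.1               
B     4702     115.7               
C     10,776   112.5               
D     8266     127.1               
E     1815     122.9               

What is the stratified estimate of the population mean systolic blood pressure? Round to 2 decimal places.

121.36

N = 4560 + 4702 + 10776 + 8266 + 1815 = 30119.
The stratified mean weights each stratum mean by its population share Nₕ/N.
Σ Nₕx̄ₕ = 4560·137.1 + 4702·115.7 + 10776·112.5 + 8266·127.1 + 1815·122.9 = 625176 + 544021.4 + 1212300 + 1050608.6 + 223063.5 = 3655169.5.
Divide by N: 3655169.5 / 30119 = 121.3576... → 121.36.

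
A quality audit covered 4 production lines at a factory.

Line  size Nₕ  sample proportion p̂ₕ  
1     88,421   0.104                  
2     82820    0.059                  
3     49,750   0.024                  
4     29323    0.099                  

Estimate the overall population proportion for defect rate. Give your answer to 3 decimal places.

0.073

Wₕ = Nₕ/N with N = 250314: 0.3532, 0.3309, 0.1988, 0.1171.
p̂_st = 0.3532·0.104 + 0.3309·0.059 + 0.1988·0.024 + 0.1171·0.099 ≈ 0.07263... → 0.073.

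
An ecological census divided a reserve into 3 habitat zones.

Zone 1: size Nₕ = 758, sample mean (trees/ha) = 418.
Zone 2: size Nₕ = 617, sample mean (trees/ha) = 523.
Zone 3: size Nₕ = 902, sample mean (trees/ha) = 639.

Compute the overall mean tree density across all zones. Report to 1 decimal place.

534.0

N = 758 + 617 + 902 = 2277.
Overall mean = Σ (Nₕ/N)·x̄ₕ — weight by population share, not a simple average.
Σ Nₕx̄ₕ = 758·418 + 617·523 + 902·639 = 316844 + 322691 + 576378 = 1215913.
Divide by N: 1215913 / 2277 = 533.998... → 534.0.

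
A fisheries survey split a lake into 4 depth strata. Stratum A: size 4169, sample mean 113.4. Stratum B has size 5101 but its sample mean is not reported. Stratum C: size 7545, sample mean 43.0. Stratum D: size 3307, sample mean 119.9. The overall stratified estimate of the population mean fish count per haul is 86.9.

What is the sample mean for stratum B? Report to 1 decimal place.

108.8

N = 4169 + 5101 + 7545 + 3307 = 20122.
Overall total = μ·N = 86.9·20122 = 1748601.8.
Subtract the known strata: 4169·113.4 + 7545·43.0 + 3307·119.9 = 1193708.9.
Remaining total for stratum B: 1748601.8 − 1193708.9 = 554892.9.
Divide by its size: 554892.9 / 5101 = 108.781... → 108.8.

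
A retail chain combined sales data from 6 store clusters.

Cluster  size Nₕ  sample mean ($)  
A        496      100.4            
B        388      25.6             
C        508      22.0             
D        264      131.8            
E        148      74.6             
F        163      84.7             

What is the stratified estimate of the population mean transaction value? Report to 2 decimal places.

66.37

x̄_st = (Σ Nₕx̄ₕ) / (Σ Nₕ) = (496·100.4 + 388·25.6 + 508·22.0 + 264·131.8 + 148·74.6 + 163·84.7) / 1967
= 130549.3 / 1967 = 66.3698... → 66.37.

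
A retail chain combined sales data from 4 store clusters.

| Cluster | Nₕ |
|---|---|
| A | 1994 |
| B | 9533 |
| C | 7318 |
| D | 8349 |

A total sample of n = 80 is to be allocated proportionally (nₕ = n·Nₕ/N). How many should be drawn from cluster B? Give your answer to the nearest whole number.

N = 1994 + 9533 + 7318 + 8349 = 27194.
n_B = 80·9533/27194 = 28.044... → 28.

28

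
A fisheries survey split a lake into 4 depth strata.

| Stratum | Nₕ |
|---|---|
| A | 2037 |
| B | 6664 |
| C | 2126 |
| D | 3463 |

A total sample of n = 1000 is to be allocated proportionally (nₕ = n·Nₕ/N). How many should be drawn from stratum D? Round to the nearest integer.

N = 2037 + 6664 + 2126 + 3463 = 14290.
n_D = 1000·3463/14290 = 242.337... → 242.

242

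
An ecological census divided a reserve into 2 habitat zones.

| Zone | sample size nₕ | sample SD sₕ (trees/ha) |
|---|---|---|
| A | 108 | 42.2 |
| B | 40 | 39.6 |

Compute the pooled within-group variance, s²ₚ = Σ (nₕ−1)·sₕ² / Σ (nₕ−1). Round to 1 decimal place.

1724.0

Degrees of freedom: 107 + 39 = 146.
Σ(nₕ−1)sₕ² = 107·1780.84 + 39·1568.16 = 251708.12.
s²ₚ = 251708.12 / 146 = 1724.028... → 1724.0.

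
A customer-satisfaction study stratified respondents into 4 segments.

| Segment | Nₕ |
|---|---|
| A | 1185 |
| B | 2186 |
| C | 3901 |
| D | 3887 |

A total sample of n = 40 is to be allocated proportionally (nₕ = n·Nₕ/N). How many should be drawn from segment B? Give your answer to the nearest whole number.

8

N = 1185 + 2186 + 3901 + 3887 = 11159.
n_B = 40·2186/11159 = 7.836... → 8.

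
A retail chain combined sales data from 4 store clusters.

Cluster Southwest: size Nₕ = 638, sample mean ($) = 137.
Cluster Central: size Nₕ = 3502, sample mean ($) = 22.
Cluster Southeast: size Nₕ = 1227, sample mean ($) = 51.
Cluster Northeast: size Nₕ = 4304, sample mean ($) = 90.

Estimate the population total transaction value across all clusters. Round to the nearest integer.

Southwest: 638·137 = 87406
Central: 3502·22 = 77044
Southeast: 1227·51 = 62577
Northeast: 4304·90 = 387360
τ̂ = Σ Nₕx̄ₕ = 614387.

614387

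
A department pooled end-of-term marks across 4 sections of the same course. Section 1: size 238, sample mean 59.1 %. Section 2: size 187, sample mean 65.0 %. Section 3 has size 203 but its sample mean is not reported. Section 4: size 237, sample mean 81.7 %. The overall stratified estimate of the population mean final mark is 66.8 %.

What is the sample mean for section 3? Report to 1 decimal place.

Σ Nₕx̄ₕ = N·μ, so 203·x̄_3 = 865·66.8 − (238·59.1 + 187·65.0 + 237·81.7).
= 57782 − 45583.7 = 12198.3.
x̄_3 = 12198.3 / 203 = 60.090... → 60.1.

60.1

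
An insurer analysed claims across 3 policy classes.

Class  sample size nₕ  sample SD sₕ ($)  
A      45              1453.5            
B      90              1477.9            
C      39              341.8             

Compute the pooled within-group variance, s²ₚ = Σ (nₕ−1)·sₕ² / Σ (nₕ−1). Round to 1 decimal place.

A: (45−1)·1453.5² = 44·2112662.25 = 92957139
B: (90−1)·1477.9² = 89·2184188.41 = 194392768.49
C: (39−1)·341.8² = 38·116827.24 = 4439435.12
Numerator = 291789342.61; denominator = Σ(nₕ−1) = 171.
s²ₚ = 291789342.61/171 = 1706370.425... → 1706370.4.

1706370.4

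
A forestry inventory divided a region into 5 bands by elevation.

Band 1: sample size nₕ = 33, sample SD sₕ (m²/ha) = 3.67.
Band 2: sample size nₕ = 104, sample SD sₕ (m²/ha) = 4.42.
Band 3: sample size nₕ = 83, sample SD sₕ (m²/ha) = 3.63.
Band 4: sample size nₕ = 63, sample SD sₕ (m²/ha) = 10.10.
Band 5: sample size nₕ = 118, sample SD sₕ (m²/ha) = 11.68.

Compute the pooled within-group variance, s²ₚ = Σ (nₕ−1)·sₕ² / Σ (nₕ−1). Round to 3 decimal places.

65.176

1: (33−1)·3.67² = 32·13.4689 = 431.0048
2: (104−1)·4.42² = 103·19.5364 = 2012.2492
3: (83−1)·3.63² = 82·13.1769 = 1080.5058
4: (63−1)·10.10² = 62·102.01 = 6324.62
5: (118−1)·11.68² = 117·136.4224 = 15961.4208
Numerator = 25809.8006; denominator = Σ(nₕ−1) = 396.
s²ₚ = 25809.8006/396 = 65.17626... → 65.176.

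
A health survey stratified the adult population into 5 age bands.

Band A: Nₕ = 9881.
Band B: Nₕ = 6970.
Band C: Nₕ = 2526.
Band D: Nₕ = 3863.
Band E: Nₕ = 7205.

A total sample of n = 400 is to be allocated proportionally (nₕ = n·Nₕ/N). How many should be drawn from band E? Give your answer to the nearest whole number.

95

N = 9881 + 6970 + 2526 + 3863 + 7205 = 30445.
n_E = 400·7205/30445 = 94.663... → 95.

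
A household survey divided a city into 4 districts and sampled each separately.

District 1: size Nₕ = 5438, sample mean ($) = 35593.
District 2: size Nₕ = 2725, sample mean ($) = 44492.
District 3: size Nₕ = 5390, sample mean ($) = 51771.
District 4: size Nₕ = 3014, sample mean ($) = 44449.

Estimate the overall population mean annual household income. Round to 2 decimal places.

43931.33

x̄_st = (Σ Nₕx̄ₕ) / (Σ Nₕ) = (5438·35593 + 2725·44492 + 5390·51771 + 3014·44449) / 16567
= 727810410 / 16567 = 43931.3340... → 43931.33.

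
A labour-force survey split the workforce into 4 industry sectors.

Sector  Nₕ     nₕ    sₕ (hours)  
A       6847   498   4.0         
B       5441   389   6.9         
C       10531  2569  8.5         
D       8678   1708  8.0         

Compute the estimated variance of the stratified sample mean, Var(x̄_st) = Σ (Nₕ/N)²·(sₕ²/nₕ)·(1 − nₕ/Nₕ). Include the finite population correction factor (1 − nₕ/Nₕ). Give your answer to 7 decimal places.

N = 31497; Wₕ = Nₕ/N.
sector A: (6847/31497)²·4.0²/498·(1 − 498/6847) = 0.0014078550
sector B: (5441/31497)²·6.9²/389·(1 − 389/5441) = 0.0033911911
sector C: (10531/31497)²·8.5²/2569·(1 − 2569/10531) = 0.0023769889
sector D: (8678/31497)²·8.0²/1708·(1 − 1708/8678) = 0.0022845788
Sum = 0.0094606138 → 0.0094606.

0.0094606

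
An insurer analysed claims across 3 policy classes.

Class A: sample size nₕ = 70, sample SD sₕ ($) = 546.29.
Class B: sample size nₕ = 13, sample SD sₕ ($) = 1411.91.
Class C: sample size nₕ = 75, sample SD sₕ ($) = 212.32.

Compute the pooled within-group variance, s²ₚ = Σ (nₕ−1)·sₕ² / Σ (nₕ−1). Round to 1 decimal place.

308707.4

A: (70−1)·546.29² = 69·298432.7641 = 20591860.7229
B: (13−1)·1411.91² = 12·1993489.8481 = 23921878.1772
C: (75−1)·212.32² = 74·45079.7824 = 3335903.8976
Numerator = 47849642.7977; denominator = Σ(nₕ−1) = 155.
s²ₚ = 47849642.7977/155 = 308707.373... → 308707.4.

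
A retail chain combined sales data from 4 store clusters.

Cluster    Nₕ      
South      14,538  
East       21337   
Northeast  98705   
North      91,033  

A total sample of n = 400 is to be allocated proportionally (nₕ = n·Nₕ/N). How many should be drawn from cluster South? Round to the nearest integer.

26

N = 14538 + 21337 + 98705 + 91033 = 225613.
n_South = 400·14538/225613 = 25.775... → 26.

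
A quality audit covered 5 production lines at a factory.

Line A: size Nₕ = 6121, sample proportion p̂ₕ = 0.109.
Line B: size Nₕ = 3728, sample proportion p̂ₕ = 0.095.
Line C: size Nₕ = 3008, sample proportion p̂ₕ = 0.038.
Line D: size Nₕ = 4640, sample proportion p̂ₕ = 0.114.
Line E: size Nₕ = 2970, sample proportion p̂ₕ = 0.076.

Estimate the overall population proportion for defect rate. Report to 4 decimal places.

0.0924

Wₕ = Nₕ/N with N = 20467: 0.2991, 0.1821, 0.1470, 0.2267, 0.1451.
p̂_st = 0.2991·0.109 + 0.1821·0.095 + 0.1470·0.038 + 0.2267·0.114 + 0.1451·0.076 ≈ 0.092360... → 0.0924.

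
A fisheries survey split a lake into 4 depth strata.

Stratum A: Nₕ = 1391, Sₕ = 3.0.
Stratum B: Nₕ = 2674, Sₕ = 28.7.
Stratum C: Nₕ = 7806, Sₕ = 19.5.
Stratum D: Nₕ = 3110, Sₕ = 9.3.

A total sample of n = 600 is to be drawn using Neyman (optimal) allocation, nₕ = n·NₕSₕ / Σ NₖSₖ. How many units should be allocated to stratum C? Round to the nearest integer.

349

Σ NₕSₕ = 1391·3.0 + 2674·28.7 + 7806·19.5 + 3110·9.3 = 262056.8.
Share for C: 152217/262056.8 = 0.58085.
n_C = 600 × 0.58085 = 348.513... → 349.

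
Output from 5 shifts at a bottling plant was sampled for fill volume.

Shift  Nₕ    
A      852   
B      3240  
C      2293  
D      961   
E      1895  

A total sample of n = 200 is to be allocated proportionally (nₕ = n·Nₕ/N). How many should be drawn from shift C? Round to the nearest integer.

50

N = 852 + 3240 + 2293 + 961 + 1895 = 9241.
n_C = 200·2293/9241 = 49.627... → 50.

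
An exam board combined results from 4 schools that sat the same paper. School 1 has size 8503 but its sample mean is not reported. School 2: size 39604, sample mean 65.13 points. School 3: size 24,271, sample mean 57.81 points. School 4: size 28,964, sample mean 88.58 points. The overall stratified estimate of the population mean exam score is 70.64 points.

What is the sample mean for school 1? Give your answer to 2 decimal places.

71.82

Σ Nₕx̄ₕ = N·μ, so 8503·x̄_1 = 101342·70.64 − (39604·65.13 + 24271·57.81 + 28964·88.58).
= 7158798.88 − 6548146.15 = 610652.73.
x̄_1 = 610652.73 / 8503 = 71.8162... → 71.82.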